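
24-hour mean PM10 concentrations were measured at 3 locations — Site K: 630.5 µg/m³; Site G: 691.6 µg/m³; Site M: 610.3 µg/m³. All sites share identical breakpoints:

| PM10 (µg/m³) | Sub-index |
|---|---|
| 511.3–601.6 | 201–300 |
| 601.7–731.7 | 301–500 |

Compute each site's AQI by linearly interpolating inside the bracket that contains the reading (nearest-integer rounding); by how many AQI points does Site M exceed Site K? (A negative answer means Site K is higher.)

Site K: 630.5 lies in 601.7–731.7, so I_lo=301, I_hi=500, C_lo=601.7, C_hi=731.7.
(500−301)/(731.7−601.7) × (630.5−601.7) + 301 = 199/130.0 × 28.8 + 301 ≈ 345.09 → 345.
Site G: 691.6 ∈ [601.7, 731.7] ↔ index [301, 500].
301 + (691.6−601.7)·(500−301)/(731.7−601.7) = 301 + 89.9·199/130.0 ≈ 438.62, so AQI = 439.
Site M: row 601.7–731.7 (AQI 301–500). (500−301)·(610.3−601.7)/(731.7−601.7) + 301 = 199·8.6/130.0 + 301 ≈ 314.16 → 314.
AQIs: Site K=345, Site G=439, Site M=314. Site M (314) − Site K (345) = -31.

-31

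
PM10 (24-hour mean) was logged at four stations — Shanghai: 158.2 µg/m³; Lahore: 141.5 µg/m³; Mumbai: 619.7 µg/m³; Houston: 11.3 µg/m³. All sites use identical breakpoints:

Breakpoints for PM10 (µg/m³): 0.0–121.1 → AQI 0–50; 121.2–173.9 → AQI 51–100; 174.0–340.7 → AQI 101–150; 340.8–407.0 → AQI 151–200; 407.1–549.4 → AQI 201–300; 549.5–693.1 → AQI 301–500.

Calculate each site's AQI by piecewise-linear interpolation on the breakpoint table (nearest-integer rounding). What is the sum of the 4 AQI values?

Shanghai: row 121.2–173.9 (AQI 51–100). (100−51)·(158.2−121.2)/(173.9−121.2) + 51 = 49·37.0/52.7 + 51 ≈ 85.40 → 85.
Lahore: 141.5 lies in 121.2–173.9, so I_lo=51, I_hi=100, C_lo=121.2, C_hi=173.9.
(100−51)/(173.9−121.2) × (141.5−121.2) + 51 = 49/52.7 × 20.3 + 51 ≈ 69.87 → 70.
Mumbai: 619.7 lies in 549.5–693.1, so I_lo=301, I_hi=500, C_lo=549.5, C_hi=693.1.
(500−301)/(693.1−549.5) × (619.7−549.5) + 301 = 199/143.6 × 70.2 + 301 ≈ 398.28 → 398.
Houston: 11.3 lies in 0.0–121.1, so I_lo=0, I_hi=50, C_lo=0.0, C_hi=121.1.
(50−0)/(121.1−0.0) × (11.3−0.0) + 0 = 50/121.1 × 11.3 + 0 ≈ 4.67 → 5.
AQIs: Shanghai=85, Lahore=70, Mumbai=398, Houston=5. Sum = 85 + 70 + 398 + 5 = 558.

558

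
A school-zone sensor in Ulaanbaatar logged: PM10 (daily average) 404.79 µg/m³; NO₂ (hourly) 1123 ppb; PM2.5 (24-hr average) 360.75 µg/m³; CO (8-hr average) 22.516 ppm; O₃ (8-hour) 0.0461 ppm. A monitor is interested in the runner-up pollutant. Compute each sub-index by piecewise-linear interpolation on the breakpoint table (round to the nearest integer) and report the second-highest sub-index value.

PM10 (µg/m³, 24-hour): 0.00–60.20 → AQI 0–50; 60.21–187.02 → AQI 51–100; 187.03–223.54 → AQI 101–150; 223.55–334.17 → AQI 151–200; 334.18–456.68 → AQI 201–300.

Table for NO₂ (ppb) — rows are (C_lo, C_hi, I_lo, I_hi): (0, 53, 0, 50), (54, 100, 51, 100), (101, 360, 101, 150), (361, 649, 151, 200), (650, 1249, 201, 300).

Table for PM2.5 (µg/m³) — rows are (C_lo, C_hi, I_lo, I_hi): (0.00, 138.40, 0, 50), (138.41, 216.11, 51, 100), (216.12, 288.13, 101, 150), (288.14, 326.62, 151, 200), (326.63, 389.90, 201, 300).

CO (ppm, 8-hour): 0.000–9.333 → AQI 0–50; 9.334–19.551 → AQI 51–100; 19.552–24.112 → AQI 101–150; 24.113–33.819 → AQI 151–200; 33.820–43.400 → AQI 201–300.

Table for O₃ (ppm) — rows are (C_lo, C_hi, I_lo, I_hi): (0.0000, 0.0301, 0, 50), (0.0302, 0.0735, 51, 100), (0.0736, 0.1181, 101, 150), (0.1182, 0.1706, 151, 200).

PM10 404.79: bracket 334.18–456.68 → index 201–300; slope 99/122.50, offset 70.61.
AQI = 201 + 99/122.50·70.61 ≈ 258.06 ⇒ 258.
NO₂: 1123 ∈ [650, 1249] ↔ index [201, 300].
201 + (1123−650)·(300−201)/(1249−650) = 201 + 473·99/599 ≈ 279.18, so AQI = 279.
PM2.5: 360.75 lies in 326.63–389.90, so I_lo=201, I_hi=300, C_lo=326.63, C_hi=389.90.
(300−201)/(389.90−326.63) × (360.75−326.63) + 201 = 99/63.27 × 34.12 + 201 ≈ 254.39 → 254.
CO 22.516: bracket 19.552–24.112 → index 101–150; slope 49/4.560, offset 2.964.
AQI = 101 + 49/4.560·2.964 ≈ 132.85 ⇒ 133.
O₃: 0.0461 lies in 0.0302–0.0735, so I_lo=51, I_hi=100, C_lo=0.0302, C_hi=0.0735.
(100−51)/(0.0735−0.0302) × (0.0461−0.0302) + 51 = 49/0.0433 × 0.0159 + 51 ≈ 68.99 → 69.
Sub-indices: PM10→258, NO₂→279, PM2.5→254, CO→133, O₃→69. Ranked high→low: 279, 258, 254, 133, 69. Second-highest sub-index = 258.

258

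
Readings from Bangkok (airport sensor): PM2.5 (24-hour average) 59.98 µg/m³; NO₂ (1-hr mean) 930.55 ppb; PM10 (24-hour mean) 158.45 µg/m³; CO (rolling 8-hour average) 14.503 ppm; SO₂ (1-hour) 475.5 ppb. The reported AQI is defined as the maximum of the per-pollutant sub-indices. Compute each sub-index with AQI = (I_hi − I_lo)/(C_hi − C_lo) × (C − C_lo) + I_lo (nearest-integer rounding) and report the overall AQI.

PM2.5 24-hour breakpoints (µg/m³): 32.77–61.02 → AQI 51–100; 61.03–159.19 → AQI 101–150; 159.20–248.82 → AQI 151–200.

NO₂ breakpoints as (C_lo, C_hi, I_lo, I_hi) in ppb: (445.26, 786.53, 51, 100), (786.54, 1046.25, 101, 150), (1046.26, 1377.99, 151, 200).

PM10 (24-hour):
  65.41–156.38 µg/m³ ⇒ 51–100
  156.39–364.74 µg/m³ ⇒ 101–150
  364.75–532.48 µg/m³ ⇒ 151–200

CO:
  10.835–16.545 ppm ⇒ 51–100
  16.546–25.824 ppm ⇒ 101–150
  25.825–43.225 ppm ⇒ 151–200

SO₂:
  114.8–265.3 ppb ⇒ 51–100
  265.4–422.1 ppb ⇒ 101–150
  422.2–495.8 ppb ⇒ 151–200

186

PM2.5: row 32.77–61.02 (AQI 51–100). (100−51)·(59.98−32.77)/(61.02−32.77) + 51 = 49·27.21/28.25 + 51 ≈ 98.20 → 98.
NO₂: row 786.54–1046.25 (AQI 101–150). (150−101)·(930.55−786.54)/(1046.25−786.54) + 101 = 49·144.01/259.71 + 101 ≈ 128.17 → 128.
PM10: 158.45 lies in 156.39–364.74, so I_lo=101, I_hi=150, C_lo=156.39, C_hi=364.74.
(150−101)/(364.74−156.39) × (158.45−156.39) + 101 = 49/208.35 × 2.06 + 101 ≈ 101.48 → 101.
CO: row 10.835–16.545 (AQI 51–100). (100−51)·(14.503−10.835)/(16.545−10.835) + 51 = 49·3.668/5.710 + 51 ≈ 82.48 → 82.
SO₂: 475.5 lies in 422.2–495.8, so I_lo=151, I_hi=200, C_lo=422.2, C_hi=495.8.
(200−151)/(495.8−422.2) × (475.5−422.2) + 151 = 49/73.6 × 53.3 + 151 ≈ 186.49 → 186.
Sub-indices: PM2.5→98, NO₂→128, PM10→101, CO→82, SO₂→186. Overall AQI = max = 186; dominant pollutant is SO₂.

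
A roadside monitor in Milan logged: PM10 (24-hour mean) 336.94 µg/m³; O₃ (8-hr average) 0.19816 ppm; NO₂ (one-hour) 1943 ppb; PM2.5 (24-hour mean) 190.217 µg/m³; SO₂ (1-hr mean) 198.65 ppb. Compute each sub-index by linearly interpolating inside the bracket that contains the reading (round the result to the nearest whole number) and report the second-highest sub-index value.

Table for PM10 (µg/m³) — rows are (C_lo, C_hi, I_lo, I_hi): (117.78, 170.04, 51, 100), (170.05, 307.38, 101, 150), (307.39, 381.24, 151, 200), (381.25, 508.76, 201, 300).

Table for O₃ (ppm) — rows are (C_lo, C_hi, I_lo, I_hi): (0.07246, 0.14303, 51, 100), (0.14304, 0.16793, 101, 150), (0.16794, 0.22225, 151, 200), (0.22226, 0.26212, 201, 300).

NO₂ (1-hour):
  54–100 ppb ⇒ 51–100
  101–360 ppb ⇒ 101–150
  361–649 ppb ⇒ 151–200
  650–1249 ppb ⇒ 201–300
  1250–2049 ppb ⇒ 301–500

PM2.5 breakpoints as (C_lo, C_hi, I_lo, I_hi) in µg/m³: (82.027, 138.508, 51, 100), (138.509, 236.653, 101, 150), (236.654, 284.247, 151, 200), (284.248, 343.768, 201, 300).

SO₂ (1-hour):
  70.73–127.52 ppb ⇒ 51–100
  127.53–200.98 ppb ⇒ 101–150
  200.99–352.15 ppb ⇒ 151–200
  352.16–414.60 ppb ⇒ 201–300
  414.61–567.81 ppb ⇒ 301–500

178

PM10: 336.94 lies in 307.39–381.24, so I_lo=151, I_hi=200, C_lo=307.39, C_hi=381.24.
(200−151)/(381.24−307.39) × (336.94−307.39) + 151 = 49/73.85 × 29.55 + 151 ≈ 170.61 → 171.
O₃: 0.19816 ∈ [0.16794, 0.22225] ↔ index [151, 200].
151 + (0.19816−0.16794)·(200−151)/(0.22225−0.16794) = 151 + 0.03022·49/0.05431 ≈ 178.27, so AQI = 178.
NO₂: 1943 ∈ [1250, 2049] ↔ index [301, 500].
301 + (1943−1250)·(500−301)/(2049−1250) = 301 + 693·199/799 ≈ 473.60, so AQI = 474.
PM2.5: 190.217 lies in 138.509–236.653, so I_lo=101, I_hi=150, C_lo=138.509, C_hi=236.653.
(150−101)/(236.653−138.509) × (190.217−138.509) + 101 = 49/98.144 × 51.708 + 101 ≈ 126.82 → 127.
SO₂: row 127.53–200.98 (AQI 101–150). (150−101)·(198.65−127.53)/(200.98−127.53) + 101 = 49·71.12/73.45 + 101 ≈ 148.45 → 148.
Sub-indices: PM10→171, O₃→178, NO₂→474, PM2.5→127, SO₂→148. Ranked high→low: 474, 178, 171, 148, 127. Second-highest sub-index = 178.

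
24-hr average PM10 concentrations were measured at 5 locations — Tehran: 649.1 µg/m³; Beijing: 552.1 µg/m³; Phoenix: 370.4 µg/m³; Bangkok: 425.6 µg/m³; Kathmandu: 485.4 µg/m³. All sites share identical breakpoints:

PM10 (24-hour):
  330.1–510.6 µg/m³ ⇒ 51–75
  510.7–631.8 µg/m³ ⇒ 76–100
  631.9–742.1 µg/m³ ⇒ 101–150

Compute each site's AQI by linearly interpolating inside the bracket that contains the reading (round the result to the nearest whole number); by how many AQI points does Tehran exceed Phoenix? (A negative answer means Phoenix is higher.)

Tehran: row 631.9–742.1 (AQI 101–150). (150−101)·(649.1−631.9)/(742.1−631.9) + 101 = 49·17.2/110.2 + 101 ≈ 108.65 → 109.
Beijing: 552.1 lies in 510.7–631.8, so I_lo=76, I_hi=100, C_lo=510.7, C_hi=631.8.
(100−76)/(631.8−510.7) × (552.1−510.7) + 76 = 24/121.1 × 41.4 + 76 ≈ 84.20 → 84.
Phoenix: row 330.1–510.6 (AQI 51–75). (75−51)·(370.4−330.1)/(510.6−330.1) + 51 = 24·40.3/180.5 + 51 ≈ 56.36 → 56.
Bangkok: row 330.1–510.6 (AQI 51–75). (75−51)·(425.6−330.1)/(510.6−330.1) + 51 = 24·95.5/180.5 + 51 ≈ 63.70 → 64.
Kathmandu: 485.4 lies in 330.1–510.6, so I_lo=51, I_hi=75, C_lo=330.1, C_hi=510.6.
(75−51)/(510.6−330.1) × (485.4−330.1) + 51 = 24/180.5 × 155.3 + 51 ≈ 71.65 → 72.
AQIs: Tehran=109, Beijing=84, Phoenix=56, Bangkok=64, Kathmandu=72. Tehran (109) − Phoenix (56) = 53.

53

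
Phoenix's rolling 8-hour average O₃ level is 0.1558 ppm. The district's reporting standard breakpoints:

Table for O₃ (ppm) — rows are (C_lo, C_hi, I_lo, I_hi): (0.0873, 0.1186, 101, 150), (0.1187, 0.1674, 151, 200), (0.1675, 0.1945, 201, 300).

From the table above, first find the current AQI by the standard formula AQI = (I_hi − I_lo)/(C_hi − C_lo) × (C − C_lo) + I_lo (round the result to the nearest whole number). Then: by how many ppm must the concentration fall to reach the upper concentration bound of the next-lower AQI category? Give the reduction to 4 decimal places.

0.0372

O₃: 0.1558 lies in 0.1187–0.1674, so I_lo=151, I_hi=200, C_lo=0.1187, C_hi=0.1674.
(200−151)/(0.1674−0.1187) × (0.1558−0.1187) + 151 = 49/0.0487 × 0.0371 + 151 ≈ 188.33 → 188.
Current AQI 188 is in the Unhealthy range (151–200). The next-lower category tops out at AQI 150, whose upper concentration bound is 0.1186 ppm.
Reduction needed = 0.1558 − 0.1186 = 0.0372 ppm.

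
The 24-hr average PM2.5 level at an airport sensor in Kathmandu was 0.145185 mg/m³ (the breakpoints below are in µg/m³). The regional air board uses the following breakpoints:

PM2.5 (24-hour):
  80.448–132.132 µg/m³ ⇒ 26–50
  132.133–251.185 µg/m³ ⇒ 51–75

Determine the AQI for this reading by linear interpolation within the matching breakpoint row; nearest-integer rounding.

54

Convert: 0.145185 mg/m³ = 145.185 µg/m³.
PM2.5: row 132.133–251.185 (AQI 51–75). (75−51)·(145.185−132.133)/(251.185−132.133) + 51 = 24·13.052/119.052 + 51 ≈ 53.63 → 54.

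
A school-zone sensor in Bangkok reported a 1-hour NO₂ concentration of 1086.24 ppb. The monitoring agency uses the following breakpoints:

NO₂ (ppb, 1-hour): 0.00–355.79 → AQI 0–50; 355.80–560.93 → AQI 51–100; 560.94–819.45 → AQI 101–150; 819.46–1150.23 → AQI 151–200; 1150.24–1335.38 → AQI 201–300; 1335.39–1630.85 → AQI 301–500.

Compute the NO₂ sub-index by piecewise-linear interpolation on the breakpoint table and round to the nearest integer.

NO₂: row 819.46–1150.23 (AQI 151–200). (200−151)·(1086.24−819.46)/(1150.23−819.46) + 151 = 49·266.78/330.77 + 151 ≈ 190.52 → 191.

191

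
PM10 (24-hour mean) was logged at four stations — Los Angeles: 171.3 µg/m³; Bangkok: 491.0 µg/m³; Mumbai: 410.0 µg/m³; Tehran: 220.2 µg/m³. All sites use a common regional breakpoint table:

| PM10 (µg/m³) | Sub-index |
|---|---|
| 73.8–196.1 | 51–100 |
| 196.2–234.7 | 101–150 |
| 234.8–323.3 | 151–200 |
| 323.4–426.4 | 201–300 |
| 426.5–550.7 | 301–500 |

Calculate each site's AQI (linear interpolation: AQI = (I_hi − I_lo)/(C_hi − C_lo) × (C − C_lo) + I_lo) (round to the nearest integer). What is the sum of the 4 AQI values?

Los Angeles 171.3: bracket 73.8–196.1 → index 51–100; slope 49/122.3, offset 97.5.
AQI = 51 + 49/122.3·97.5 ≈ 90.06 ⇒ 90.
Bangkok 491.0: bracket 426.5–550.7 → index 301–500; slope 199/124.2, offset 64.5.
AQI = 301 + 199/124.2·64.5 ≈ 404.35 ⇒ 404.
Mumbai: 410.0 ∈ [323.4, 426.4] ↔ index [201, 300].
201 + (410.0−323.4)·(300−201)/(426.4−323.4) = 201 + 86.6·99/103.0 ≈ 284.24, so AQI = 284.
Tehran: row 196.2–234.7 (AQI 101–150). (150−101)·(220.2−196.2)/(234.7−196.2) + 101 = 49·24.0/38.5 + 101 ≈ 131.55 → 132.
AQIs: Los Angeles=90, Bangkok=404, Mumbai=284, Tehran=132. Sum = 90 + 404 + 284 + 132 = 910.

910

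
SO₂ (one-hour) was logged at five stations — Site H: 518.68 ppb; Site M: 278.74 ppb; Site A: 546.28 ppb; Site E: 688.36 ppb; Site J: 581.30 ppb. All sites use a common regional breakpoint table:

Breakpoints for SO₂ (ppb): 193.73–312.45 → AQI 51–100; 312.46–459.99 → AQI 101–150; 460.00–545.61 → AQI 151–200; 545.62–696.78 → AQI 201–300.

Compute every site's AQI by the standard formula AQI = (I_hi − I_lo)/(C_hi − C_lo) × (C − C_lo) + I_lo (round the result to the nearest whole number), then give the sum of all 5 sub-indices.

990

Site H: row 460.00–545.61 (AQI 151–200). (200−151)·(518.68−460.00)/(545.61−460.00) + 151 = 49·58.68/85.61 + 151 ≈ 184.59 → 185.
Site M: row 193.73–312.45 (AQI 51–100). (100−51)·(278.74−193.73)/(312.45−193.73) + 51 = 49·85.01/118.72 + 51 ≈ 86.09 → 86.
Site A: 546.28 ∈ [545.62, 696.78] ↔ index [201, 300].
201 + (546.28−545.62)·(300−201)/(696.78−545.62) = 201 + 0.66·99/151.16 ≈ 201.43, so AQI = 201.
Site E 688.36: bracket 545.62–696.78 → index 201–300; slope 99/151.16, offset 142.74.
AQI = 201 + 99/151.16·142.74 ≈ 294.49 ⇒ 294.
Site J: 581.30 ∈ [545.62, 696.78] ↔ index [201, 300].
201 + (581.30−545.62)·(300−201)/(696.78−545.62) = 201 + 35.68·99/151.16 ≈ 224.37, so AQI = 224.
AQIs: Site H=185, Site M=86, Site A=201, Site E=294, Site J=224. Sum = 185 + 86 + 201 + 294 + 224 = 990.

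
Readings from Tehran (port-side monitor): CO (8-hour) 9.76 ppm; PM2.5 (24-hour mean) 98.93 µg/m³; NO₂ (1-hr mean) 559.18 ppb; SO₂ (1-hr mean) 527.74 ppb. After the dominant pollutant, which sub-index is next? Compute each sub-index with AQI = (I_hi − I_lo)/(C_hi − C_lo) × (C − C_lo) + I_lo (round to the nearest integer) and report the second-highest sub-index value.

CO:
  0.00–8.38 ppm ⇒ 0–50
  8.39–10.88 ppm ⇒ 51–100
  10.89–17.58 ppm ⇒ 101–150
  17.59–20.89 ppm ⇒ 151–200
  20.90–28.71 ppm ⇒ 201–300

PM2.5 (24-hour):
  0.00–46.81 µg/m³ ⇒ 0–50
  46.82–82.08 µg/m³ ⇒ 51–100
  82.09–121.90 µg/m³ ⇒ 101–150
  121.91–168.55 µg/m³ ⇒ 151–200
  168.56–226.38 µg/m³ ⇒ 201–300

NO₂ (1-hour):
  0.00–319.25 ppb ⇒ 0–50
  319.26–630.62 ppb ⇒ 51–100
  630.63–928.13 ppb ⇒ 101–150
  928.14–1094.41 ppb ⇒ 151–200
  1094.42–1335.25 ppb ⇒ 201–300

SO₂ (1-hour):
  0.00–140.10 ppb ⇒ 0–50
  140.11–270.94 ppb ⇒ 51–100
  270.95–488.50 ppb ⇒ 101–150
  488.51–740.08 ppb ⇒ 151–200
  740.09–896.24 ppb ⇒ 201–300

CO: row 8.39–10.88 (AQI 51–100). (100−51)·(9.76−8.39)/(10.88−8.39) + 51 = 49·1.37/2.49 + 51 ≈ 77.96 → 78.
PM2.5: row 82.09–121.90 (AQI 101–150). (150−101)·(98.93−82.09)/(121.90−82.09) + 101 = 49·16.84/39.81 + 101 ≈ 121.73 → 122.
NO₂: 559.18 lies in 319.26–630.62, so I_lo=51, I_hi=100, C_lo=319.26, C_hi=630.62.
(100−51)/(630.62−319.26) × (559.18−319.26) + 51 = 49/311.36 × 239.92 + 51 ≈ 88.76 → 89.
SO₂: row 488.51–740.08 (AQI 151–200). (200−151)·(527.74−488.51)/(740.08−488.51) + 151 = 49·39.23/251.57 + 151 ≈ 158.64 → 159.
Sub-indices: CO→78, PM2.5→122, NO₂→89, SO₂→159. Ranked high→low: 159, 122, 89, 78. Second-highest sub-index = 122.

122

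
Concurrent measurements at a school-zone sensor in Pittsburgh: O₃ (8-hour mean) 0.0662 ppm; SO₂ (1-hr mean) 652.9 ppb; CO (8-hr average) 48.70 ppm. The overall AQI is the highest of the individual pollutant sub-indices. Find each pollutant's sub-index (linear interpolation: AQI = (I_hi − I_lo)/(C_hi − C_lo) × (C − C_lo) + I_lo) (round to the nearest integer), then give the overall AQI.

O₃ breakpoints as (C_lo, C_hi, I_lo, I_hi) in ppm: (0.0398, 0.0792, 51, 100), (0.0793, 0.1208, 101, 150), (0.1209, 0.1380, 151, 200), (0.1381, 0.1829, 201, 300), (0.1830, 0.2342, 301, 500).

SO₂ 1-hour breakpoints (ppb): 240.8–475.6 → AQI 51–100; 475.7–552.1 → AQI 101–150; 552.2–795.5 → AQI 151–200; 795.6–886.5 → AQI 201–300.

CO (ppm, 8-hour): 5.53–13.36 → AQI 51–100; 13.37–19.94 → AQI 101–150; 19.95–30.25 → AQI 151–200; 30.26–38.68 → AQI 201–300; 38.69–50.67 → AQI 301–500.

467

O₃: row 0.0398–0.0792 (AQI 51–100). (100−51)·(0.0662−0.0398)/(0.0792−0.0398) + 51 = 49·0.0264/0.0394 + 51 ≈ 83.83 → 84.
SO₂: 652.9 lies in 552.2–795.5, so I_lo=151, I_hi=200, C_lo=552.2, C_hi=795.5.
(200−151)/(795.5−552.2) × (652.9−552.2) + 151 = 49/243.3 × 100.7 + 151 ≈ 171.28 → 171.
CO: 48.70 lies in 38.69–50.67, so I_lo=301, I_hi=500, C_lo=38.69, C_hi=50.67.
(500−301)/(50.67−38.69) × (48.70−38.69) + 301 = 199/11.98 × 10.01 + 301 ≈ 467.28 → 467.
Sub-indices: O₃→84, SO₂→171, CO→467. Overall AQI = max = 467; dominant pollutant is CO.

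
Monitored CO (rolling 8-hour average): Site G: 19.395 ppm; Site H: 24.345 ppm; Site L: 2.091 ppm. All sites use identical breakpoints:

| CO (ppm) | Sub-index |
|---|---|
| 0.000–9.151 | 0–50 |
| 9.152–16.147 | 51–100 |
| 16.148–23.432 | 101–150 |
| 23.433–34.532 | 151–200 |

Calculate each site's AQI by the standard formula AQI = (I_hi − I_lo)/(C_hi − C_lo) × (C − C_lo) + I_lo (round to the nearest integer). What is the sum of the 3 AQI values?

289

Site G: row 16.148–23.432 (AQI 101–150). (150−101)·(19.395−16.148)/(23.432−16.148) + 101 = 49·3.247/7.284 + 101 ≈ 122.84 → 123.
Site H 24.345: bracket 23.433–34.532 → index 151–200; slope 49/11.099, offset 0.912.
AQI = 151 + 49/11.099·0.912 ≈ 155.03 ⇒ 155.
Site L: row 0.000–9.151 (AQI 0–50). (50−0)·(2.091−0.000)/(9.151−0.000) + 0 = 50·2.091/9.151 + 0 ≈ 11.42 → 11.
AQIs: Site G=123, Site H=155, Site L=11. Sum = 123 + 155 + 11 = 289.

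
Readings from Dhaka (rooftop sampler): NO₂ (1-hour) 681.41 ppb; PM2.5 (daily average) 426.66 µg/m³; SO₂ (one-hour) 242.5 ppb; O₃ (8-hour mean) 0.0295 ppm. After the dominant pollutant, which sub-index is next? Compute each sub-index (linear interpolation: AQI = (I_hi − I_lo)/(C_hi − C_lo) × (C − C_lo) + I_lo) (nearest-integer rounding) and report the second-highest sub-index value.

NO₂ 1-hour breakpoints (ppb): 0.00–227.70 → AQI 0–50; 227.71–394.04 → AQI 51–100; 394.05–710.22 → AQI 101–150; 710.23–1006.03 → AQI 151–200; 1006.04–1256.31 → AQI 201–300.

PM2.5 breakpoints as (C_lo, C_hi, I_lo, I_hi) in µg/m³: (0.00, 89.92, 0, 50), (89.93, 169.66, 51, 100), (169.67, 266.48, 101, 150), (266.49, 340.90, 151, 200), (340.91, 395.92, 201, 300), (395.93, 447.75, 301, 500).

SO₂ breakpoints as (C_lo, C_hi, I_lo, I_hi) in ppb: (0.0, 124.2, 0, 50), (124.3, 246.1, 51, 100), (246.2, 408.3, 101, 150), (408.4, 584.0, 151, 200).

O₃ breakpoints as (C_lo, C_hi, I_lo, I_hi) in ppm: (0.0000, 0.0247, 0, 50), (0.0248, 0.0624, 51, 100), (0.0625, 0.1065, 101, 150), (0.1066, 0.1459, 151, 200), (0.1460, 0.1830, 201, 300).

146

NO₂: row 394.05–710.22 (AQI 101–150). (150−101)·(681.41−394.05)/(710.22−394.05) + 101 = 49·287.36/316.17 + 101 ≈ 145.54 → 146.
PM2.5 426.66: bracket 395.93–447.75 → index 301–500; slope 199/51.82, offset 30.73.
AQI = 301 + 199/51.82·30.73 ≈ 419.01 ⇒ 419.
SO₂: row 124.3–246.1 (AQI 51–100). (100−51)·(242.5−124.3)/(246.1−124.3) + 51 = 49·118.2/121.8 + 51 ≈ 98.55 → 99.
O₃: row 0.0248–0.0624 (AQI 51–100). (100−51)·(0.0295−0.0248)/(0.0624−0.0248) + 51 = 49·0.0047/0.0376 + 51 ≈ 57.13 → 57.
Sub-indices: NO₂→146, PM2.5→419, SO₂→99, O₃→57. Ranked high→low: 419, 146, 99, 57. Second-highest sub-index = 146.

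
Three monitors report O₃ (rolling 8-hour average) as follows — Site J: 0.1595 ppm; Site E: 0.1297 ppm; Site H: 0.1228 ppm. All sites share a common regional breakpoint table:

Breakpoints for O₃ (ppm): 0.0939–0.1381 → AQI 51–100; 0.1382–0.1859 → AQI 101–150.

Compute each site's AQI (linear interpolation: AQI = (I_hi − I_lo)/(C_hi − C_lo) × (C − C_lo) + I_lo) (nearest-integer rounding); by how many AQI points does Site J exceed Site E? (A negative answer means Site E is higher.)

32

Site J 0.1595: bracket 0.1382–0.1859 → index 101–150; slope 49/0.0477, offset 0.0213.
AQI = 101 + 49/0.0477·0.0213 ≈ 122.88 ⇒ 123.
Site E: row 0.0939–0.1381 (AQI 51–100). (100−51)·(0.1297−0.0939)/(0.1381−0.0939) + 51 = 49·0.0358/0.0442 + 51 ≈ 90.69 → 91.
Site H: row 0.0939–0.1381 (AQI 51–100). (100−51)·(0.1228−0.0939)/(0.1381−0.0939) + 51 = 49·0.0289/0.0442 + 51 ≈ 83.04 → 83.
AQIs: Site J=123, Site E=91, Site H=83. Site J (123) − Site E (91) = 32.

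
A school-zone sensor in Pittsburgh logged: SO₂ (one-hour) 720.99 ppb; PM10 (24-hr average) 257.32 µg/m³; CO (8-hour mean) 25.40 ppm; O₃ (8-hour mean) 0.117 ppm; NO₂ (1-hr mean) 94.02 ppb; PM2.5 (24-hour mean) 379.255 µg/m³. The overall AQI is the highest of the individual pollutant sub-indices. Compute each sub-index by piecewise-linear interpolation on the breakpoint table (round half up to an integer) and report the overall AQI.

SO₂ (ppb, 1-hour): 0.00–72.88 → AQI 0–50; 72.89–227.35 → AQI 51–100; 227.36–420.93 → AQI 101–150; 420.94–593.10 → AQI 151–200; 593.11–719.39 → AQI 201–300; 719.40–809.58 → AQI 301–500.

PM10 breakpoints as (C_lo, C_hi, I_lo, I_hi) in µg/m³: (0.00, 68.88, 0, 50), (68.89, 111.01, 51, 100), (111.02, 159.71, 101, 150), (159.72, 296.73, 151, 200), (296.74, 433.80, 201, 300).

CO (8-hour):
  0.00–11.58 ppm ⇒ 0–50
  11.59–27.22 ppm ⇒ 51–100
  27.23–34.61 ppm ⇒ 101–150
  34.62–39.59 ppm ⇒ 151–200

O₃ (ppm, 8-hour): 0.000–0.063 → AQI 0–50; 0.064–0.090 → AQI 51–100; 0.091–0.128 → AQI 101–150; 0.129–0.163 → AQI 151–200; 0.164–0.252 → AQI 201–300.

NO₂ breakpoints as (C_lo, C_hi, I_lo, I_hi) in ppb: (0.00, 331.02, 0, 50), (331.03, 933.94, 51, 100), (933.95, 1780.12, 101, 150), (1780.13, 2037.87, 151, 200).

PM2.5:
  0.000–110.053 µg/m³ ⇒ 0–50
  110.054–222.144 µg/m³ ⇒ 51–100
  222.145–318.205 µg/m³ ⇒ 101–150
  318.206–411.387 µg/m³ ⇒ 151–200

SO₂: row 719.40–809.58 (AQI 301–500). (500−301)·(720.99−719.40)/(809.58−719.40) + 301 = 199·1.59/90.18 + 301 ≈ 304.51 → 305.
PM10 257.32: bracket 159.72–296.73 → index 151–200; slope 49/137.01, offset 97.60.
AQI = 151 + 49/137.01·97.60 ≈ 185.91 ⇒ 186.
CO: 25.40 ∈ [11.59, 27.22] ↔ index [51, 100].
51 + (25.40−11.59)·(100−51)/(27.22−11.59) = 51 + 13.81·49/15.63 ≈ 94.29, so AQI = 94.
O₃: 0.117 lies in 0.091–0.128, so I_lo=101, I_hi=150, C_lo=0.091, C_hi=0.128.
(150−101)/(0.128−0.091) × (0.117−0.091) + 101 = 49/0.037 × 0.026 + 101 ≈ 135.43 → 135.
NO₂: 94.02 lies in 0.00–331.02, so I_lo=0, I_hi=50, C_lo=0.00, C_hi=331.02.
(50−0)/(331.02−0.00) × (94.02−0.00) + 0 = 50/331.02 × 94.02 + 0 ≈ 14.20 → 14.
PM2.5: row 318.206–411.387 (AQI 151–200). (200−151)·(379.255−318.206)/(411.387−318.206) + 151 = 49·61.049/93.181 + 151 ≈ 183.10 → 183.
Sub-indices: SO₂→305, PM10→186, CO→94, O₃→135, NO₂→14, PM2.5→183. Overall AQI = max = 305; dominant pollutant is SO₂.

305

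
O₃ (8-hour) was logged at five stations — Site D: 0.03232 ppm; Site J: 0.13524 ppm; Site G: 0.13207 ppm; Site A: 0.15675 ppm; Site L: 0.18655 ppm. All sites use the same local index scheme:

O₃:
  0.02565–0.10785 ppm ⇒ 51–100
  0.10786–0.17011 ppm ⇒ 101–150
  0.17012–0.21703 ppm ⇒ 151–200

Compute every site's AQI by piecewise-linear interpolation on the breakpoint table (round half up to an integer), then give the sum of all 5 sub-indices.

605

Site D: 0.03232 ∈ [0.02565, 0.10785] ↔ index [51, 100].
51 + (0.03232−0.02565)·(100−51)/(0.10785−0.02565) = 51 + 0.00667·49/0.08220 ≈ 54.98, so AQI = 55.
Site J: 0.13524 ∈ [0.10786, 0.17011] ↔ index [101, 150].
101 + (0.13524−0.10786)·(150−101)/(0.17011−0.10786) = 101 + 0.02738·49/0.06225 ≈ 122.55, so AQI = 123.
Site G 0.13207: bracket 0.10786–0.17011 → index 101–150; slope 49/0.06225, offset 0.02421.
AQI = 101 + 49/0.06225·0.02421 ≈ 120.06 ⇒ 120.
Site A: 0.15675 lies in 0.10786–0.17011, so I_lo=101, I_hi=150, C_lo=0.10786, C_hi=0.17011.
(150−101)/(0.17011−0.10786) × (0.15675−0.10786) + 101 = 49/0.06225 × 0.04889 + 101 ≈ 139.48 → 139.
Site L: 0.18655 ∈ [0.17012, 0.21703] ↔ index [151, 200].
151 + (0.18655−0.17012)·(200−151)/(0.21703−0.17012) = 151 + 0.01643·49/0.04691 ≈ 168.16, so AQI = 168.
AQIs: Site D=55, Site J=123, Site G=120, Site A=139, Site L=168. Sum = 55 + 123 + 120 + 139 + 168 = 605.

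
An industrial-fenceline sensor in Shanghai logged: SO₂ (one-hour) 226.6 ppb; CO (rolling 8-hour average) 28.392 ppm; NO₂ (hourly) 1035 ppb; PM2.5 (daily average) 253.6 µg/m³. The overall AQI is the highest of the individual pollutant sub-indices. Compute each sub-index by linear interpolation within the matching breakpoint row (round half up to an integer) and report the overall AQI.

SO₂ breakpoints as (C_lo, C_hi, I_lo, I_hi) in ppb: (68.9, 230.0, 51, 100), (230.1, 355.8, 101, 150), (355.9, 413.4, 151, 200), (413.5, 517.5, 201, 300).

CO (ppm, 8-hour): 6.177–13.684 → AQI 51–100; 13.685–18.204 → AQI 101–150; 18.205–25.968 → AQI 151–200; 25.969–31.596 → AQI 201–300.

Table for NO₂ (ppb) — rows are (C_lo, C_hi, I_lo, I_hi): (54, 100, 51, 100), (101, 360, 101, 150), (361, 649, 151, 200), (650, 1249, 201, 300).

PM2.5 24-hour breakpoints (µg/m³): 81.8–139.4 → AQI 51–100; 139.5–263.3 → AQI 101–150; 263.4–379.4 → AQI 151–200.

265

SO₂: row 68.9–230.0 (AQI 51–100). (100−51)·(226.6−68.9)/(230.0−68.9) + 51 = 49·157.7/161.1 + 51 ≈ 98.97 → 99.
CO: 28.392 ∈ [25.969, 31.596] ↔ index [201, 300].
201 + (28.392−25.969)·(300−201)/(31.596−25.969) = 201 + 2.423·99/5.627 ≈ 243.63, so AQI = 244.
NO₂: 1035 lies in 650–1249, so I_lo=201, I_hi=300, C_lo=650, C_hi=1249.
(300−201)/(1249−650) × (1035−650) + 201 = 99/599 × 385 + 201 ≈ 264.63 → 265.
PM2.5: 253.6 lies in 139.5–263.3, so I_lo=101, I_hi=150, C_lo=139.5, C_hi=263.3.
(150−101)/(263.3−139.5) × (253.6−139.5) + 101 = 49/123.8 × 114.1 + 101 ≈ 146.16 → 146.
Sub-indices: SO₂→99, CO→244, NO₂→265, PM2.5→146. Overall AQI = max = 265; dominant pollutant is NO₂.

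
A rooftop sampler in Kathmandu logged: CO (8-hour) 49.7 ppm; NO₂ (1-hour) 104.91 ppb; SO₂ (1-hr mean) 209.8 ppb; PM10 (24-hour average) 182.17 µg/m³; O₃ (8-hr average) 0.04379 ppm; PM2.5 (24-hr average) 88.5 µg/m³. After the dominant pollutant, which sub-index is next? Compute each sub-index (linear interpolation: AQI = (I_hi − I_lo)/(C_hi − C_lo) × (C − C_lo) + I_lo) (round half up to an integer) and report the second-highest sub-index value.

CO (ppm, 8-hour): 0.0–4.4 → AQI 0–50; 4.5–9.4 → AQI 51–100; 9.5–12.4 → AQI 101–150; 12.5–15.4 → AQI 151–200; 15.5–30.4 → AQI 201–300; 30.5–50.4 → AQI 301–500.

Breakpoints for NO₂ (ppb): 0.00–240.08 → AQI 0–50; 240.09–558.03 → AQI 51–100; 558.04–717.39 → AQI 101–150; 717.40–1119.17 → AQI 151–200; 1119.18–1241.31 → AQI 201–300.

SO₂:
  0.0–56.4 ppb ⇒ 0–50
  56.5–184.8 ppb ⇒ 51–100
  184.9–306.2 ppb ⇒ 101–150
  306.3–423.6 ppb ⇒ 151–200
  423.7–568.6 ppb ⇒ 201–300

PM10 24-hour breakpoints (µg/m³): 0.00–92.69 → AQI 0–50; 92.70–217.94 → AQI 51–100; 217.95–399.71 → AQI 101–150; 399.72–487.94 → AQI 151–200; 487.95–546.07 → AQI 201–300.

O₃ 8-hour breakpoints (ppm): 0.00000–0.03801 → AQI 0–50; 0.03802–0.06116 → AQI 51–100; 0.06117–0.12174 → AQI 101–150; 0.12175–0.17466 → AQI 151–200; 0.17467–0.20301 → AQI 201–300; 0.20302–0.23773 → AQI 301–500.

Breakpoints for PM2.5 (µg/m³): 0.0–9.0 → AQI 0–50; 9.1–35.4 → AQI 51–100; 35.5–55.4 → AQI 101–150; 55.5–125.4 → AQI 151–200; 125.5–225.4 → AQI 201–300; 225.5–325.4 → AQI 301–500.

CO: 49.7 lies in 30.5–50.4, so I_lo=301, I_hi=500, C_lo=30.5, C_hi=50.4.
(500−301)/(50.4−30.5) × (49.7−30.5) + 301 = 199/19.9 × 19.2 + 301 ≈ 493.00 → 493.
NO₂: 104.91 lies in 0.00–240.08, so I_lo=0, I_hi=50, C_lo=0.00, C_hi=240.08.
(50−0)/(240.08−0.00) × (104.91−0.00) + 0 = 50/240.08 × 104.91 + 0 ≈ 21.85 → 22.
SO₂: 209.8 ∈ [184.9, 306.2] ↔ index [101, 150].
101 + (209.8−184.9)·(150−101)/(306.2−184.9) = 101 + 24.9·49/121.3 ≈ 111.06, so AQI = 111.
PM10: 182.17 ∈ [92.70, 217.94] ↔ index [51, 100].
51 + (182.17−92.70)·(100−51)/(217.94−92.70) = 51 + 89.47·49/125.24 ≈ 86.01, so AQI = 86.
O₃: 0.04379 ∈ [0.03802, 0.06116] ↔ index [51, 100].
51 + (0.04379−0.03802)·(100−51)/(0.06116−0.03802) = 51 + 0.00577·49/0.02314 ≈ 63.22, so AQI = 63.
PM2.5: row 55.5–125.4 (AQI 151–200). (200−151)·(88.5−55.5)/(125.4−55.5) + 151 = 49·33.0/69.9 + 151 ≈ 174.13 → 174.
Sub-indices: CO→493, NO₂→22, SO₂→111, PM10→86, O₃→63, PM2.5→174. Ranked high→low: 493, 174, 111, 86, 63, 22. Second-highest sub-index = 174.

174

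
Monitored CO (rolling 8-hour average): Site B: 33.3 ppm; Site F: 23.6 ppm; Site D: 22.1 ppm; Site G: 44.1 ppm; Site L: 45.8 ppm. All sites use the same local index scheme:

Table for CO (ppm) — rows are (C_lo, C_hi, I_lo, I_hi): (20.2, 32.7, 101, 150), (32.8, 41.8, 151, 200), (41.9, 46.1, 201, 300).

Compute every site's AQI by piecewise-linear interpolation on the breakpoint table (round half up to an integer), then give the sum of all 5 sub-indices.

922

Site B: row 32.8–41.8 (AQI 151–200). (200−151)·(33.3−32.8)/(41.8−32.8) + 151 = 49·0.5/9.0 + 151 ≈ 153.72 → 154.
Site F: row 20.2–32.7 (AQI 101–150). (150−101)·(23.6−20.2)/(32.7−20.2) + 101 = 49·3.4/12.5 + 101 ≈ 114.33 → 114.
Site D: row 20.2–32.7 (AQI 101–150). (150−101)·(22.1−20.2)/(32.7−20.2) + 101 = 49·1.9/12.5 + 101 ≈ 108.45 → 108.
Site G: 44.1 lies in 41.9–46.1, so I_lo=201, I_hi=300, C_lo=41.9, C_hi=46.1.
(300−201)/(46.1−41.9) × (44.1−41.9) + 201 = 99/4.2 × 2.2 + 201 ≈ 252.86 → 253.
Site L: row 41.9–46.1 (AQI 201–300). (300−201)·(45.8−41.9)/(46.1−41.9) + 201 = 99·3.9/4.2 + 201 ≈ 292.93 → 293.
AQIs: Site B=154, Site F=114, Site D=108, Site G=253, Site L=293. Sum = 154 + 114 + 108 + 253 + 293 = 922.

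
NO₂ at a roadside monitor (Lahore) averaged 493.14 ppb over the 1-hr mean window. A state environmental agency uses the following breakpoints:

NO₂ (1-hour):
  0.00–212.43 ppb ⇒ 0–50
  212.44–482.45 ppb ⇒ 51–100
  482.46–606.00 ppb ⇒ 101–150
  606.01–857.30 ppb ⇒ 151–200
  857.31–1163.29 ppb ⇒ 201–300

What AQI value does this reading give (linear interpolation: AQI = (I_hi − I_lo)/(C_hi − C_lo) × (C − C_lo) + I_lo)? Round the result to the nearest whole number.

NO₂: 493.14 ∈ [482.46, 606.00] ↔ index [101, 150].
101 + (493.14−482.46)·(150−101)/(606.00−482.46) = 101 + 10.68·49/123.54 ≈ 105.24, so AQI = 105.

105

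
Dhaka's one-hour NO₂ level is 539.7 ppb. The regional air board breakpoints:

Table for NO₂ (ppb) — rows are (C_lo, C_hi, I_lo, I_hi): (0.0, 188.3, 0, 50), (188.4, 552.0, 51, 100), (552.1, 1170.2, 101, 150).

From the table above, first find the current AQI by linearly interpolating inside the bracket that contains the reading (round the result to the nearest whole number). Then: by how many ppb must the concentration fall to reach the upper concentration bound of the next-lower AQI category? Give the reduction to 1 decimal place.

NO₂ 539.7: bracket 188.4–552.0 → index 51–100; slope 49/363.6, offset 351.3.
AQI = 51 + 49/363.6·351.3 ≈ 98.34 ⇒ 98.
Current AQI 98 is in the Moderate range (51–100). The next-lower category tops out at AQI 50, whose upper concentration bound is 188.3 ppb.
Reduction needed = 539.7 − 188.3 = 351.4 ppb.

351.4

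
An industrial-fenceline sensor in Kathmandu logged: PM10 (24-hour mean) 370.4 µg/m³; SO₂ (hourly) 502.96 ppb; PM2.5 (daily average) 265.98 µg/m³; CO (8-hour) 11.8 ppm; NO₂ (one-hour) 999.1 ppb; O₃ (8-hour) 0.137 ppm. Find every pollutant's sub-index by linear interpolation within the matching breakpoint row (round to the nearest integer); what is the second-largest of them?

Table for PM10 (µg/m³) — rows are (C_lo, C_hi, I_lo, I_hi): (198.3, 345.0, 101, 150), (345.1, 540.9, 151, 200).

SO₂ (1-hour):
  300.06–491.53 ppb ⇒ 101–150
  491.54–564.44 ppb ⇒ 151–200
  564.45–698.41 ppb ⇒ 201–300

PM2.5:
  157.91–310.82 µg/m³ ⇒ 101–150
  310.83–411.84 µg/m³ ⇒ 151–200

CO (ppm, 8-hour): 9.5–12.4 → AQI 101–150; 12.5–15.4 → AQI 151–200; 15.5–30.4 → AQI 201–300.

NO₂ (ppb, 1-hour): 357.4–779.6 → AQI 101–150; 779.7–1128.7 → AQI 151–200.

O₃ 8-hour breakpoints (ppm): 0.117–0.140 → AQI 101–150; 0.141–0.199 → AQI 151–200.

159

PM10: row 345.1–540.9 (AQI 151–200). (200−151)·(370.4−345.1)/(540.9−345.1) + 151 = 49·25.3/195.8 + 151 ≈ 157.33 → 157.
SO₂: 502.96 lies in 491.54–564.44, so I_lo=151, I_hi=200, C_lo=491.54, C_hi=564.44.
(200−151)/(564.44−491.54) × (502.96−491.54) + 151 = 49/72.90 × 11.42 + 151 ≈ 158.68 → 159.
PM2.5: row 157.91–310.82 (AQI 101–150). (150−101)·(265.98−157.91)/(310.82−157.91) + 101 = 49·108.07/152.91 + 101 ≈ 135.63 → 136.
CO: row 9.5–12.4 (AQI 101–150). (150−101)·(11.8−9.5)/(12.4−9.5) + 101 = 49·2.3/2.9 + 101 ≈ 139.86 → 140.
NO₂: row 779.7–1128.7 (AQI 151–200). (200−151)·(999.1−779.7)/(1128.7−779.7) + 151 = 49·219.4/349.0 + 151 ≈ 181.80 → 182.
O₃: row 0.117–0.140 (AQI 101–150). (150−101)·(0.137−0.117)/(0.140−0.117) + 101 = 49·0.020/0.023 + 101 ≈ 143.61 → 144.
Sub-indices: PM10→157, SO₂→159, PM2.5→136, CO→140, NO₂→182, O₃→144. Ranked high→low: 182, 159, 157, 144, 140, 136. Second-highest sub-index = 159.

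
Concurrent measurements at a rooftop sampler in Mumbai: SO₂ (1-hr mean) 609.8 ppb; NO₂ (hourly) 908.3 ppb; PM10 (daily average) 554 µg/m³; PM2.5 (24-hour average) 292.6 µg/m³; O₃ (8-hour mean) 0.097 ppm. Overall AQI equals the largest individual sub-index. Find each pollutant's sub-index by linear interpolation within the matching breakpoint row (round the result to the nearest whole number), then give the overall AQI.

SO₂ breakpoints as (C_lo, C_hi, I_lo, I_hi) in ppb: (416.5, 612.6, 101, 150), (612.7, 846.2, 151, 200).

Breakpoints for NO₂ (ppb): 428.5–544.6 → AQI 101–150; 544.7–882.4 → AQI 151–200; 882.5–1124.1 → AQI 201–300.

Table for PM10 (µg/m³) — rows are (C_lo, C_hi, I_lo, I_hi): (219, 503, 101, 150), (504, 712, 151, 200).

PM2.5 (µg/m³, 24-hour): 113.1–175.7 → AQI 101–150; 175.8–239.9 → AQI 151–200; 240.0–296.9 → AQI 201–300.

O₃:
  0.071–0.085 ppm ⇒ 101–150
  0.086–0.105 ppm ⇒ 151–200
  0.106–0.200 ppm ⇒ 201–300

SO₂: 609.8 ∈ [416.5, 612.6] ↔ index [101, 150].
101 + (609.8−416.5)·(150−101)/(612.6−416.5) = 101 + 193.3·49/196.1 ≈ 149.30, so AQI = 149.
NO₂ 908.3: bracket 882.5–1124.1 → index 201–300; slope 99/241.6, offset 25.8.
AQI = 201 + 99/241.6·25.8 ≈ 211.57 ⇒ 212.
PM10: 554 ∈ [504, 712] ↔ index [151, 200].
151 + (554−504)·(200−151)/(712−504) = 151 + 50·49/208 ≈ 162.78, so AQI = 163.
PM2.5: 292.6 lies in 240.0–296.9, so I_lo=201, I_hi=300, C_lo=240.0, C_hi=296.9.
(300−201)/(296.9−240.0) × (292.6−240.0) + 201 = 99/56.9 × 52.6 + 201 ≈ 292.52 → 293.
O₃: 0.097 lies in 0.086–0.105, so I_lo=151, I_hi=200, C_lo=0.086, C_hi=0.105.
(200−151)/(0.105−0.086) × (0.097−0.086) + 151 = 49/0.019 × 0.011 + 151 ≈ 179.37 → 179.
Sub-indices: SO₂→149, NO₂→212, PM10→163, PM2.5→293, O₃→179. Overall AQI = max = 293; dominant pollutant is PM2.5.

293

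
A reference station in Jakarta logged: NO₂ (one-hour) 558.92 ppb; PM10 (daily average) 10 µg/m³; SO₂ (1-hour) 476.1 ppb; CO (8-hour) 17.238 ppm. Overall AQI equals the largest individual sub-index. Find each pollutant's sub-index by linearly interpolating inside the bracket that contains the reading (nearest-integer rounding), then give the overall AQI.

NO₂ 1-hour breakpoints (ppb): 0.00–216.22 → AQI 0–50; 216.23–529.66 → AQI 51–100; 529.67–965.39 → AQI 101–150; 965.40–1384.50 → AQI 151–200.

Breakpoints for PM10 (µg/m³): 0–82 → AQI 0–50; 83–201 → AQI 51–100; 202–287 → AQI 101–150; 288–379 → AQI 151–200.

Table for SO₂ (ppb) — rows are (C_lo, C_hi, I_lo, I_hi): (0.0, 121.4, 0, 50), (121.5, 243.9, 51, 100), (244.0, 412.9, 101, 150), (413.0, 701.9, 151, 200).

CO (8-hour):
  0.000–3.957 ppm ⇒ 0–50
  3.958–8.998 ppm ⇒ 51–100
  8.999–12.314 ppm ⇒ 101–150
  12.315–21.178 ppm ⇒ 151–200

NO₂: 558.92 ∈ [529.67, 965.39] ↔ index [101, 150].
101 + (558.92−529.67)·(150−101)/(965.39−529.67) = 101 + 29.25·49/435.72 ≈ 104.29, so AQI = 104.
PM10 10: bracket 0–82 → index 0–50; slope 50/82, offset 10.
AQI = 0 + 50/82·10 ≈ 6.10 ⇒ 6.
SO₂: 476.1 lies in 413.0–701.9, so I_lo=151, I_hi=200, C_lo=413.0, C_hi=701.9.
(200−151)/(701.9−413.0) × (476.1−413.0) + 151 = 49/288.9 × 63.1 + 151 ≈ 161.70 → 162.
CO 17.238: bracket 12.315–21.178 → index 151–200; slope 49/8.863, offset 4.923.
AQI = 151 + 49/8.863·4.923 ≈ 178.22 ⇒ 178.
Sub-indices: NO₂→104, PM10→6, SO₂→162, CO→178. Overall AQI = max = 178; dominant pollutant is CO.

178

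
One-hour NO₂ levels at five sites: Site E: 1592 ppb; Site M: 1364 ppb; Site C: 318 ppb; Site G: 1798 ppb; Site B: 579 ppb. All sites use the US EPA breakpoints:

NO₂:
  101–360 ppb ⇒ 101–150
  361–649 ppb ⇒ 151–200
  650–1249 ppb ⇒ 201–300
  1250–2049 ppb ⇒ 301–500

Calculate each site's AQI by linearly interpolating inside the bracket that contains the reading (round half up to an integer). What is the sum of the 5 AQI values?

Site E: 1592 lies in 1250–2049, so I_lo=301, I_hi=500, C_lo=1250, C_hi=2049.
(500−301)/(2049−1250) × (1592−1250) + 301 = 199/799 × 342 + 301 ≈ 386.18 → 386.
Site M 1364: bracket 1250–2049 → index 301–500; slope 199/799, offset 114.
AQI = 301 + 199/799·114 ≈ 329.39 ⇒ 329.
Site C: 318 lies in 101–360, so I_lo=101, I_hi=150, C_lo=101, C_hi=360.
(150−101)/(360−101) × (318−101) + 101 = 49/259 × 217 + 101 ≈ 142.05 → 142.
Site G 1798: bracket 1250–2049 → index 301–500; slope 199/799, offset 548.
AQI = 301 + 199/799·548 ≈ 437.49 ⇒ 437.
Site B: 579 ∈ [361, 649] ↔ index [151, 200].
151 + (579−361)·(200−151)/(649−361) = 151 + 218·49/288 ≈ 188.09, so AQI = 188.
AQIs: Site E=386, Site M=329, Site C=142, Site G=437, Site B=188. Sum = 386 + 329 + 142 + 437 + 188 = 1482.

1482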